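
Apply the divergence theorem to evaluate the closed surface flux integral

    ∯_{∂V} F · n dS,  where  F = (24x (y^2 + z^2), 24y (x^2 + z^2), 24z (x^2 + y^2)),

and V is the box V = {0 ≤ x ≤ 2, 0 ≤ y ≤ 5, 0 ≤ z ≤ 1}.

By the divergence theorem,

    ∯_{∂V} F · n dS = ∭_V (∇ · F) dV.

Compute the divergence:
    ∇ · F = ∂F_x/∂x + ∂F_y/∂y + ∂F_z/∂z = 24y^2 + 24z^2 + 24x^2 + 24z^2 + 24x^2 + 24y^2 = 48x^2 + 48y^2 + 48z^2.

V is a rectangular box, so dV = dx dy dz with 0 ≤ x ≤ 2, 0 ≤ y ≤ 5, 0 ≤ z ≤ 1.

Integrate (48x^2 + 48y^2 + 48z^2) over V as an iterated integral:

    ∭_V (∇·F) dV = ∫_0^{2} ∫_0^{5} ∫_0^{1} (48x^2 + 48y^2 + 48z^2) dz dy dx.

Inner (z from 0 to 1): 48x^2 + 48y^2 + 16.
Middle (y from 0 to 5): 240x^2 + 2080.
Outer (x from 0 to 2): 4800.

Therefore ∯_{∂V} F · n dS = 4800.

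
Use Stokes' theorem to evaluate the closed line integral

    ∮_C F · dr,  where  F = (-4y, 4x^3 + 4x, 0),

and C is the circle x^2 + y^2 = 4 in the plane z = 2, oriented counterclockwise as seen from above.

Let S be the flat disk x^2 + y^2 ≤ 4 in the plane z = 2, with upward unit normal n̂ = ẑ. By Stokes' theorem,

    ∮_C F · dr = ∬_S (∇ × F) · n̂ dS = ∬_D (curl F)_z dA,

where D is the disk x^2 + y^2 ≤ 4.

Compute the curl of F = (-4y, 4x^3 + 4x, 0):
    (∇ × F)_x = ∂F_z/∂y - ∂F_y/∂z = 0,
    (∇ × F)_y = ∂F_x/∂z - ∂F_z/∂x = 0,
    (∇ × F)_z = ∂F_y/∂x - ∂F_x/∂y = 12x^2 + 8.

On z = 2, (curl F)_z = 12x^2 + 8.

Convert to polar (x = r cos θ, y = r sin θ, dA = r dr dθ); the integrand becomes 12r^2cos(θ)^2 + 8, so

    ∬_D (curl F)_z dA = ∫_0^{2π} ∫_0^{2} (12r^2cos(θ)^2 + 8) · r dr dθ.

Inner (r from 0 to 2): 48cos(θ)^2 + 16.
Outer (θ from 0 to 2π): 80π.

Therefore ∮_C F · dr = 80π.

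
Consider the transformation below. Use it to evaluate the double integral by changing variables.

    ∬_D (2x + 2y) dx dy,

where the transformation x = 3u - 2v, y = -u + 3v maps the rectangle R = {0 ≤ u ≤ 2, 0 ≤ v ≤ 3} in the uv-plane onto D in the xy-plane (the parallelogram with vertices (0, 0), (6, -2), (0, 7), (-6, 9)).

Compute the Jacobian determinant of (x, y) with respect to (u, v):

    ∂(x,y)/∂(u,v) = | 3  -2 | = (3)(3) - (-2)(-1) = 7.
                   | -1  3 |

Its absolute value is |J| = 7 (the area scaling factor).

Substituting x = 3u - 2v, y = -u + 3v into the integrand,

    2x + 2y → 4u + 2v,

so the integral becomes

    ∬_R (4u + 2v) · |J| du dv = ∫_0^2 ∫_0^3 (28u + 14v) dv du.

Inner (v): 84u + 63.
Outer (u): 294.

Therefore ∬_D (2x + 2y) dx dy = 294.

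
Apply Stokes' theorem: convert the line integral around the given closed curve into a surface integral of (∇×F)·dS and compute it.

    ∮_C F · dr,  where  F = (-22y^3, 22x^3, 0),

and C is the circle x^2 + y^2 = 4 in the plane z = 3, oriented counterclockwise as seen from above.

Let S be the flat disk x^2 + y^2 ≤ 4 in the plane z = 3, with upward unit normal n̂ = ẑ. By Stokes' theorem,

    ∮_C F · dr = ∬_S (∇ × F) · n̂ dS = ∬_D (curl F)_z dA,

where D is the disk x^2 + y^2 ≤ 4.

Compute the curl of F = (-22y^3, 22x^3, 0):
    (∇ × F)_x = ∂F_z/∂y - ∂F_y/∂z = 0,
    (∇ × F)_y = ∂F_x/∂z - ∂F_z/∂x = 0,
    (∇ × F)_z = ∂F_y/∂x - ∂F_x/∂y = 66x^2 + 66y^2.

On z = 3, (curl F)_z = 66x^2 + 66y^2.

Convert to polar (x = r cos θ, y = r sin θ, dA = r dr dθ); the integrand becomes 66r^2, so

    ∬_D (curl F)_z dA = ∫_0^{2π} ∫_0^{2} (66r^2) · r dr dθ.

Inner (r from 0 to 2): 264.
Outer (θ from 0 to 2π): 528π.

Therefore ∮_C F · dr = 528π.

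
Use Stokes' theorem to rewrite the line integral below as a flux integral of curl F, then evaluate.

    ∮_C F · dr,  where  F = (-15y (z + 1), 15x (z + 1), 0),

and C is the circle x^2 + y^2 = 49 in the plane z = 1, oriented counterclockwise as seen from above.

Let S be the flat disk x^2 + y^2 ≤ 49 in the plane z = 1, with upward unit normal n̂ = ẑ. By Stokes' theorem,

    ∮_C F · dr = ∬_S (∇ × F) · n̂ dS = ∬_D (curl F)_z dA,

where D is the disk x^2 + y^2 ≤ 49.

Compute the curl of F = (-15y (z + 1), 15x (z + 1), 0):
    (∇ × F)_x = ∂F_z/∂y - ∂F_y/∂z = -15x,
    (∇ × F)_y = ∂F_x/∂z - ∂F_z/∂x = -15y,
    (∇ × F)_z = ∂F_y/∂x - ∂F_x/∂y = 30z + 30.

On z = 1, (curl F)_z = 60.

Convert to polar (x = r cos θ, y = r sin θ, dA = r dr dθ); the integrand becomes 60, so

    ∬_D (curl F)_z dA = ∫_0^{2π} ∫_0^{7} (60) · r dr dθ.

Inner (r from 0 to 7): 1470.
Outer (θ from 0 to 2π): 2940π.

Therefore ∮_C F · dr = 2940π.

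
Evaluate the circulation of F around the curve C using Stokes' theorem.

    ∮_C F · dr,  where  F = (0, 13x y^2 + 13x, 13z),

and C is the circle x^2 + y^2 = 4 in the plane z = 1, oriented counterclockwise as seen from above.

Let S be the flat disk x^2 + y^2 ≤ 4 in the plane z = 1, with upward unit normal n̂ = ẑ. By Stokes' theorem,

    ∮_C F · dr = ∬_S (∇ × F) · n̂ dS = ∬_D (curl F)_z dA,

where D is the disk x^2 + y^2 ≤ 4.

Compute the curl of F = (0, 13x y^2 + 13x, 13z):
    (∇ × F)_x = ∂F_z/∂y - ∂F_y/∂z = 0,
    (∇ × F)_y = ∂F_x/∂z - ∂F_z/∂x = 0,
    (∇ × F)_z = ∂F_y/∂x - ∂F_x/∂y = 13y^2 + 13.

On z = 1, (curl F)_z = 13y^2 + 13.

Convert to polar (x = r cos θ, y = r sin θ, dA = r dr dθ); the integrand becomes 13r^2sin(θ)^2 + 13, so

    ∬_D (curl F)_z dA = ∫_0^{2π} ∫_0^{2} (13r^2sin(θ)^2 + 13) · r dr dθ.

Inner (r from 0 to 2): 52 - 26cos(2θ).
Outer (θ from 0 to 2π): 104π.

Therefore ∮_C F · dr = 104π.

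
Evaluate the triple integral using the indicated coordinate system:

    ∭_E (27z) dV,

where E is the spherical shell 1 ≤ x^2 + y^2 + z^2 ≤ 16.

In spherical coordinates, x = ρ sin(φ) cos(θ), y = ρ sin(φ) sin(θ), z = ρ cos(φ), and dV = ρ^2 sin(φ) dρ dφ dθ.

The integrand becomes 27ρ cos(φ), so

    ∭_E (27z) dV = ∫_{0}^{2π} ∫_{0}^{π} ∫_{1}^{4} (27ρ cos(φ)) · ρ^2 sin(φ) dρ dφ dθ.

Inner (ρ): 6885sin(2φ)/8.
Middle (φ): 0.
Outer (θ): 0.

Therefore the triple integral equals 0.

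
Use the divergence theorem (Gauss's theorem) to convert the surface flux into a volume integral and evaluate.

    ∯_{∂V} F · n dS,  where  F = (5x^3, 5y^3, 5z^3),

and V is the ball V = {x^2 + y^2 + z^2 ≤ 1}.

By the divergence theorem,

    ∯_{∂V} F · n dS = ∭_V (∇ · F) dV.

Compute the divergence:
    ∇ · F = ∂F_x/∂x + ∂F_y/∂y + ∂F_z/∂z = 15x^2 + 15y^2 + 15z^2.

In spherical coordinates, x = ρ sin(φ) cos(θ), y = ρ sin(φ) sin(θ), z = ρ cos(φ), dV = ρ^2 sin(φ) dρ dφ dθ, with 0 ≤ ρ ≤ 1, 0 ≤ φ ≤ π, 0 ≤ θ ≤ 2π.

The integrand, after substitution and multiplying by the volume element, becomes (15ρ^2) · ρ^2 sin(φ), so

    ∭_V (∇·F) dV = ∫_0^{2π} ∫_0^{π} ∫_0^{1} (15ρ^2) · ρ^2 sin(φ) dρ dφ dθ.

Inner (ρ from 0 to 1): 3sin(φ).
Middle (φ from 0 to π): 6.
Outer (θ from 0 to 2π): 12π.

Therefore ∯_{∂V} F · n dS = 12π.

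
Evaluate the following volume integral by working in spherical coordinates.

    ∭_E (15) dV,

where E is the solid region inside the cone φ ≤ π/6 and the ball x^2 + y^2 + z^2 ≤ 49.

In spherical coordinates, x = ρ sin(φ) cos(θ), y = ρ sin(φ) sin(θ), z = ρ cos(φ), and dV = ρ^2 sin(φ) dρ dφ dθ.

The integrand becomes 15, so

    ∭_E (15) dV = ∫_{0}^{2π} ∫_{0}^{π/6} ∫_{0}^{7} (15) · ρ^2 sin(φ) dρ dφ dθ.

Inner (ρ): 1715sin(φ).
Middle (φ): 1715 - 1715sqrt(3)/2.
Outer (θ): 1715π (2 - sqrt(3)).

Therefore the triple integral equals 1715π (2 - sqrt(3)).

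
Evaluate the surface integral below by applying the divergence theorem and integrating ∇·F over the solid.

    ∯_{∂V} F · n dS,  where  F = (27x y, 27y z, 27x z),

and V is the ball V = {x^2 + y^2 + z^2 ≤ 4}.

By the divergence theorem,

    ∯_{∂V} F · n dS = ∭_V (∇ · F) dV.

Compute the divergence:
    ∇ · F = ∂F_x/∂x + ∂F_y/∂y + ∂F_z/∂z = 27y + 27z + 27x = 27x + 27y + 27z.

In spherical coordinates, x = ρ sin(φ) cos(θ), y = ρ sin(φ) sin(θ), z = ρ cos(φ), dV = ρ^2 sin(φ) dρ dφ dθ, with 0 ≤ ρ ≤ 2, 0 ≤ φ ≤ π, 0 ≤ θ ≤ 2π.

The integrand, after substitution and multiplying by the volume element, becomes (27ρ (sqrt(2)sin(φ)sin(θ + π/4) + cos(φ))) · ρ^2 sin(φ), so

    ∭_V (∇·F) dV = ∫_0^{2π} ∫_0^{π} ∫_0^{2} (27ρ (sqrt(2)sin(φ)sin(θ + π/4) + cos(φ))) · ρ^2 sin(φ) dρ dφ dθ.

Inner (ρ from 0 to 2): 108(sqrt(2)sin(φ)sin(θ + π/4) + cos(φ))sin(φ).
Middle (φ from 0 to π): 54sqrt(2)π sin(θ + π/4).
Outer (θ from 0 to 2π): 0.

Therefore ∯_{∂V} F · n dS = 0.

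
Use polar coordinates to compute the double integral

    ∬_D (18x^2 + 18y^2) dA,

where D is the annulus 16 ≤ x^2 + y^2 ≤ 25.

The region D is 4 ≤ r ≤ 5, 0 ≤ θ ≤ 2π in polar coordinates, where x = r cos(θ), y = r sin(θ), and dA = r dr dθ.

Under the substitution, the integrand becomes 18r^2, so

    ∬_D (18x^2 + 18y^2) dA = ∫_{0}^{2π} ∫_{4}^{5} (18r^2) · r dr dθ.

Inner integral (in r): ∫_{4}^{5} (18r^2) · r dr = 3321/2.

Outer integral (in θ): ∫_{0}^{2π} (3321/2) dθ = 3321π.

Therefore ∬_D (18x^2 + 18y^2) dA = 3321π.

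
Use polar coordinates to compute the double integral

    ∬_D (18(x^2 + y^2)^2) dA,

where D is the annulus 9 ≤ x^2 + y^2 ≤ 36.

The region D is 3 ≤ r ≤ 6, 0 ≤ θ ≤ 2π in polar coordinates, where x = r cos(θ), y = r sin(θ), and dA = r dr dθ.

Under the substitution, the integrand becomes 18r^4, so

    ∬_D (18(x^2 + y^2)^2) dA = ∫_{0}^{2π} ∫_{3}^{6} (18r^4) · r dr dθ.

Inner integral (in r): ∫_{3}^{6} (18r^4) · r dr = 137781.

Outer integral (in θ): ∫_{0}^{2π} (137781) dθ = 275562π.

Therefore ∬_D (18(x^2 + y^2)^2) dA = 275562π.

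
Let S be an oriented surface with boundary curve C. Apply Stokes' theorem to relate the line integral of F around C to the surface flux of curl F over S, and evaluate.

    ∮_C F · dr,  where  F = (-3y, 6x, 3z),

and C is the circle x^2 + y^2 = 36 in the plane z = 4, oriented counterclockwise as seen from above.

Let S be the flat disk x^2 + y^2 ≤ 36 in the plane z = 4, with upward unit normal n̂ = ẑ. By Stokes' theorem,

    ∮_C F · dr = ∬_S (∇ × F) · n̂ dS = ∬_D (curl F)_z dA,

where D is the disk x^2 + y^2 ≤ 36.

Compute the curl of F = (-3y, 6x, 3z):
    (∇ × F)_x = ∂F_z/∂y - ∂F_y/∂z = 0,
    (∇ × F)_y = ∂F_x/∂z - ∂F_z/∂x = 0,
    (∇ × F)_z = ∂F_y/∂x - ∂F_x/∂y = 9.

On z = 4, (curl F)_z = 9.

Convert to polar (x = r cos θ, y = r sin θ, dA = r dr dθ); the integrand becomes 9, so

    ∬_D (curl F)_z dA = ∫_0^{2π} ∫_0^{6} (9) · r dr dθ.

Inner (r from 0 to 6): 162.
Outer (θ from 0 to 2π): 324π.

Therefore ∮_C F · dr = 324π.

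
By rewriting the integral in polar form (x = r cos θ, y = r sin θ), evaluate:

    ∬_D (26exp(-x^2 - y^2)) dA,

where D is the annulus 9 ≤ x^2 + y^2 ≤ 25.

The region D is 3 ≤ r ≤ 5, 0 ≤ θ ≤ 2π in polar coordinates, where x = r cos(θ), y = r sin(θ), and dA = r dr dθ.

Under the substitution, the integrand becomes 26exp(-r^2), so

    ∬_D (26exp(-x^2 - y^2)) dA = ∫_{0}^{2π} ∫_{3}^{5} (26exp(-r^2)) · r dr dθ.

Inner integral (in r): ∫_{3}^{5} (26exp(-r^2)) · r dr = -(13 - 13exp(16))exp(-25).

Outer integral (in θ): ∫_{0}^{2π} (-(13 - 13exp(16))exp(-25)) dθ = -26π (1 - exp(16))exp(-25).

Therefore ∬_D (26exp(-x^2 - y^2)) dA = -26π (1 - exp(16))exp(-25).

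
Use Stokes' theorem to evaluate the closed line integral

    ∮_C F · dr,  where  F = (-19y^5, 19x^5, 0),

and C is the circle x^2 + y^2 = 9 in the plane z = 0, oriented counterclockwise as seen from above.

Let S be the flat disk x^2 + y^2 ≤ 9 in the plane z = 0, with upward unit normal n̂ = ẑ. By Stokes' theorem,

    ∮_C F · dr = ∬_S (∇ × F) · n̂ dS = ∬_D (curl F)_z dA,

where D is the disk x^2 + y^2 ≤ 9.

Compute the curl of F = (-19y^5, 19x^5, 0):
    (∇ × F)_x = ∂F_z/∂y - ∂F_y/∂z = 0,
    (∇ × F)_y = ∂F_x/∂z - ∂F_z/∂x = 0,
    (∇ × F)_z = ∂F_y/∂x - ∂F_x/∂y = 95x^4 + 95y^4.

On z = 0, (curl F)_z = 95x^4 + 95y^4.

Convert to polar (x = r cos θ, y = r sin θ, dA = r dr dθ); the integrand becomes 95r^4(sin(θ)^4 + cos(θ)^4), so

    ∬_D (curl F)_z dA = ∫_0^{2π} ∫_0^{3} (95r^4(sin(θ)^4 + cos(θ)^4)) · r dr dθ.

Inner (r from 0 to 3): 23085sin(θ)^4/2 + 23085cos(θ)^4/2.
Outer (θ from 0 to 2π): 69255π/4.

Therefore ∮_C F · dr = 69255π/4.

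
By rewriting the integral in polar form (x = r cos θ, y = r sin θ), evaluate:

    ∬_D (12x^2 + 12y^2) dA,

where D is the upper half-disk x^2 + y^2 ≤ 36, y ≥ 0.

The region D is 0 ≤ r ≤ 6, 0 ≤ θ ≤ π in polar coordinates, where x = r cos(θ), y = r sin(θ), and dA = r dr dθ.

Under the substitution, the integrand becomes 12r^2, so

    ∬_D (12x^2 + 12y^2) dA = ∫_{0}^{π} ∫_{0}^{6} (12r^2) · r dr dθ.

Inner integral (in r): ∫_{0}^{6} (12r^2) · r dr = 3888.

Outer integral (in θ): ∫_{0}^{π} (3888) dθ = 3888π.

Therefore ∬_D (12x^2 + 12y^2) dA = 3888π.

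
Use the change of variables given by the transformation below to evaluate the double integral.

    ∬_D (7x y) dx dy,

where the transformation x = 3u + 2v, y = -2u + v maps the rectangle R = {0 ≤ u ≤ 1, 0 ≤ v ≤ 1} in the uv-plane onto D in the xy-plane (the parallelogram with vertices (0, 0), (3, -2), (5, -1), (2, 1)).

Compute the Jacobian determinant of (x, y) with respect to (u, v):

    ∂(x,y)/∂(u,v) = | 3  2 | = (3)(1) - (2)(-2) = 7.
                   | -2  1 |

Its absolute value is |J| = 7 (the area scaling factor).

Substituting x = 3u + 2v, y = -2u + v into the integrand,

    7x y → -42u^2 - 7u v + 14v^2,

so the integral becomes

    ∬_R (-42u^2 - 7u v + 14v^2) · |J| du dv = ∫_0^1 ∫_0^1 (-294u^2 - 49u v + 98v^2) dv du.

Inner (v): -294u^2 - 49u/2 + 98/3.
Outer (u): -931/12.

Therefore ∬_D (7x y) dx dy = -931/12.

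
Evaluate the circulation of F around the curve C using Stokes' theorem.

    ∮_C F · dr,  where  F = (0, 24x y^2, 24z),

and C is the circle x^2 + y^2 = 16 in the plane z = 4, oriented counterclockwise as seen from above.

Let S be the flat disk x^2 + y^2 ≤ 16 in the plane z = 4, with upward unit normal n̂ = ẑ. By Stokes' theorem,

    ∮_C F · dr = ∬_S (∇ × F) · n̂ dS = ∬_D (curl F)_z dA,

where D is the disk x^2 + y^2 ≤ 16.

Compute the curl of F = (0, 24x y^2, 24z):
    (∇ × F)_x = ∂F_z/∂y - ∂F_y/∂z = 0,
    (∇ × F)_y = ∂F_x/∂z - ∂F_z/∂x = 0,
    (∇ × F)_z = ∂F_y/∂x - ∂F_x/∂y = 24y^2.

On z = 4, (curl F)_z = 24y^2.

Convert to polar (x = r cos θ, y = r sin θ, dA = r dr dθ); the integrand becomes 24r^2sin(θ)^2, so

    ∬_D (curl F)_z dA = ∫_0^{2π} ∫_0^{4} (24r^2sin(θ)^2) · r dr dθ.

Inner (r from 0 to 4): 1536sin(θ)^2.
Outer (θ from 0 to 2π): 1536π.

Therefore ∮_C F · dr = 1536π.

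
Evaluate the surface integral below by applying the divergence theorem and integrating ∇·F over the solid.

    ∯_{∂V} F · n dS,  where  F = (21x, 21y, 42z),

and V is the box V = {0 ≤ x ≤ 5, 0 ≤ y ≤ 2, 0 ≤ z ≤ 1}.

By the divergence theorem,

    ∯_{∂V} F · n dS = ∭_V (∇ · F) dV.

Compute the divergence:
    ∇ · F = ∂F_x/∂x + ∂F_y/∂y + ∂F_z/∂z = 21 + 21 + 42 = 84.

V is a rectangular box, so dV = dx dy dz with 0 ≤ x ≤ 5, 0 ≤ y ≤ 2, 0 ≤ z ≤ 1.

Integrate (84) over V as an iterated integral:

    ∭_V (∇·F) dV = ∫_0^{5} ∫_0^{2} ∫_0^{1} (84) dz dy dx.

Inner (z from 0 to 1): 84.
Middle (y from 0 to 2): 168.
Outer (x from 0 to 5): 840.

Therefore ∯_{∂V} F · n dS = 840.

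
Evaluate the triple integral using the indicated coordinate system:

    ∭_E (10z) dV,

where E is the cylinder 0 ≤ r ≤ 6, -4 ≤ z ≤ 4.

In cylindrical coordinates, x = r cos(θ), y = r sin(θ), z = z, and dV = r dr dθ dz.

The integrand becomes 10z, so

    ∭_E (10z) dV = ∫_{0}^{2π} ∫_{0}^{6} ∫_{-4}^{4} (10z) · r dz dr dθ.

Inner (z): 0.
Middle (r from 0 to 6): 0.
Outer (θ): 0.

Therefore the triple integral equals 0.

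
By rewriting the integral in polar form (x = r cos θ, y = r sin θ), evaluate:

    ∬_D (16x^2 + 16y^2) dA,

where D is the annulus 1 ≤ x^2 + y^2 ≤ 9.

The region D is 1 ≤ r ≤ 3, 0 ≤ θ ≤ 2π in polar coordinates, where x = r cos(θ), y = r sin(θ), and dA = r dr dθ.

Under the substitution, the integrand becomes 16r^2, so

    ∬_D (16x^2 + 16y^2) dA = ∫_{0}^{2π} ∫_{1}^{3} (16r^2) · r dr dθ.

Inner integral (in r): ∫_{1}^{3} (16r^2) · r dr = 320.

Outer integral (in θ): ∫_{0}^{2π} (320) dθ = 640π.

Therefore ∬_D (16x^2 + 16y^2) dA = 640π.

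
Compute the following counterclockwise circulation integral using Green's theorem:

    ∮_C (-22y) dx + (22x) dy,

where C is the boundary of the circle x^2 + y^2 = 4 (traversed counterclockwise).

Green's theorem converts the closed line integral into a double integral over the enclosed region D:

    ∮_C P dx + Q dy = ∬_D (∂Q/∂x - ∂P/∂y) dA.

Here P = -22y, Q = 22x, so

    ∂Q/∂x = 22,    ∂P/∂y = -22,
    ∂Q/∂x - ∂P/∂y = 44.

D is the region x^2 + y^2 ≤ 4. Evaluating the double integral:

In polar coordinates (x = r cos θ, y = r sin θ, dA = r dr dθ) the integrand becomes 44, so

    ∬_D (44) dA = ∫_0^{2π} ∫_0^{2} (44) · r dr dθ.

Inner (r from 0 to 2): 88.
Outer (θ from 0 to 2π): 176π.

Therefore ∮_C P dx + Q dy = 176π.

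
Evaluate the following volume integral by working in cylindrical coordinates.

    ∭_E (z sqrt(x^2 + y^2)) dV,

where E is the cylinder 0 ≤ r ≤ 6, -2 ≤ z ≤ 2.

In cylindrical coordinates, x = r cos(θ), y = r sin(θ), z = z, and dV = r dr dθ dz.

The integrand becomes r z, so

    ∭_E (z sqrt(x^2 + y^2)) dV = ∫_{0}^{2π} ∫_{0}^{6} ∫_{-2}^{2} (r z) · r dz dr dθ.

Inner (z): 0.
Middle (r from 0 to 6): 0.
Outer (θ): 0.

Therefore the triple integral equals 0.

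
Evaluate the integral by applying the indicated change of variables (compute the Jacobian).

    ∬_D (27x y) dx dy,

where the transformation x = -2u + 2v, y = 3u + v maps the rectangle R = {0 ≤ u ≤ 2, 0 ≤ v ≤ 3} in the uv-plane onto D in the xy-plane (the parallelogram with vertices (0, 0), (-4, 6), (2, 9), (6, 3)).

Compute the Jacobian determinant of (x, y) with respect to (u, v):

    ∂(x,y)/∂(u,v) = | -2  2 | = (-2)(1) - (2)(3) = -8.
                   | 3  1 |

Its absolute value is |J| = 8 (the area scaling factor).

Substituting x = -2u + 2v, y = 3u + v into the integrand,

    27x y → -162u^2 + 108u v + 54v^2,

so the integral becomes

    ∬_R (-162u^2 + 108u v + 54v^2) · |J| du dv = ∫_0^2 ∫_0^3 (-1296u^2 + 864u v + 432v^2) dv du.

Inner (v): -3888u^2 + 3888u + 3888.
Outer (u): 5184.

Therefore ∬_D (27x y) dx dy = 5184.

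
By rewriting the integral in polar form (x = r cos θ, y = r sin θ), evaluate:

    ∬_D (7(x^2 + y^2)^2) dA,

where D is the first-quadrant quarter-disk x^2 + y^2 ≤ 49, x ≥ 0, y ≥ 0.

The region D is 0 ≤ r ≤ 7, 0 ≤ θ ≤ π/2 in polar coordinates, where x = r cos(θ), y = r sin(θ), and dA = r dr dθ.

Under the substitution, the integrand becomes 7r^4, so

    ∬_D (7(x^2 + y^2)^2) dA = ∫_{0}^{π/2} ∫_{0}^{7} (7r^4) · r dr dθ.

Inner integral (in r): ∫_{0}^{7} (7r^4) · r dr = 823543/6.

Outer integral (in θ): ∫_{0}^{π/2} (823543/6) dθ = 823543π/12.

Therefore ∬_D (7(x^2 + y^2)^2) dA = 823543π/12.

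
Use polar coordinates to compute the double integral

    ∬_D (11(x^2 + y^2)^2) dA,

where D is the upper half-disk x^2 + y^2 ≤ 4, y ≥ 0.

The region D is 0 ≤ r ≤ 2, 0 ≤ θ ≤ π in polar coordinates, where x = r cos(θ), y = r sin(θ), and dA = r dr dθ.

Under the substitution, the integrand becomes 11r^4, so

    ∬_D (11(x^2 + y^2)^2) dA = ∫_{0}^{π} ∫_{0}^{2} (11r^4) · r dr dθ.

Inner integral (in r): ∫_{0}^{2} (11r^4) · r dr = 352/3.

Outer integral (in θ): ∫_{0}^{π} (352/3) dθ = 352π/3.

Therefore ∬_D (11(x^2 + y^2)^2) dA = 352π/3.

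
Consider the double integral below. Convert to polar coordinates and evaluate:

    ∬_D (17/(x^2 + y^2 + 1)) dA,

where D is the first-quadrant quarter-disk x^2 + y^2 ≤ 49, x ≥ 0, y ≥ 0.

The region D is 0 ≤ r ≤ 7, 0 ≤ θ ≤ π/2 in polar coordinates, where x = r cos(θ), y = r sin(θ), and dA = r dr dθ.

Under the substitution, the integrand becomes 17/(r^2 + 1), so

    ∬_D (17/(x^2 + y^2 + 1)) dA = ∫_{0}^{π/2} ∫_{0}^{7} (17/(r^2 + 1)) · r dr dθ.

Inner integral (in r): ∫_{0}^{7} (17/(r^2 + 1)) · r dr = 17log(50)/2.

Outer integral (in θ): ∫_{0}^{π/2} (17log(50)/2) dθ = 17π log(50)/4.

Therefore ∬_D (17/(x^2 + y^2 + 1)) dA = 17π log(50)/4.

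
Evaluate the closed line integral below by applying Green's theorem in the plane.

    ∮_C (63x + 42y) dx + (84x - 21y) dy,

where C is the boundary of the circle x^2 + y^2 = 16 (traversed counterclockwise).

Green's theorem converts the closed line integral into a double integral over the enclosed region D:

    ∮_C P dx + Q dy = ∬_D (∂Q/∂x - ∂P/∂y) dA.

Here P = 63x + 42y, Q = 84x - 21y, so

    ∂Q/∂x = 84,    ∂P/∂y = 42,
    ∂Q/∂x - ∂P/∂y = 42.

D is the region x^2 + y^2 ≤ 16. Evaluating the double integral:

In polar coordinates (x = r cos θ, y = r sin θ, dA = r dr dθ) the integrand becomes 42, so

    ∬_D (42) dA = ∫_0^{2π} ∫_0^{4} (42) · r dr dθ.

Inner (r from 0 to 4): 336.
Outer (θ from 0 to 2π): 672π.

Therefore ∮_C P dx + Q dy = 672π.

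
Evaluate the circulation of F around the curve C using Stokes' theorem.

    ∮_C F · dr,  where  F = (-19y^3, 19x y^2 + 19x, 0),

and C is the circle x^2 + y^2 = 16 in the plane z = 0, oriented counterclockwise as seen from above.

Let S be the flat disk x^2 + y^2 ≤ 16 in the plane z = 0, with upward unit normal n̂ = ẑ. By Stokes' theorem,

    ∮_C F · dr = ∬_S (∇ × F) · n̂ dS = ∬_D (curl F)_z dA,

where D is the disk x^2 + y^2 ≤ 16.

Compute the curl of F = (-19y^3, 19x y^2 + 19x, 0):
    (∇ × F)_x = ∂F_z/∂y - ∂F_y/∂z = 0,
    (∇ × F)_y = ∂F_x/∂z - ∂F_z/∂x = 0,
    (∇ × F)_z = ∂F_y/∂x - ∂F_x/∂y = 76y^2 + 19.

On z = 0, (curl F)_z = 76y^2 + 19.

Convert to polar (x = r cos θ, y = r sin θ, dA = r dr dθ); the integrand becomes 76r^2sin(θ)^2 + 19, so

    ∬_D (curl F)_z dA = ∫_0^{2π} ∫_0^{4} (76r^2sin(θ)^2 + 19) · r dr dθ.

Inner (r from 0 to 4): 4864sin(θ)^2 + 152.
Outer (θ from 0 to 2π): 5168π.

Therefore ∮_C F · dr = 5168π.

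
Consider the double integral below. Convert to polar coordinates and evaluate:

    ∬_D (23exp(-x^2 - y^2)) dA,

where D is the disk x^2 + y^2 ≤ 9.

The region D is 0 ≤ r ≤ 3, 0 ≤ θ ≤ 2π in polar coordinates, where x = r cos(θ), y = r sin(θ), and dA = r dr dθ.

Under the substitution, the integrand becomes 23exp(-r^2), so

    ∬_D (23exp(-x^2 - y^2)) dA = ∫_{0}^{2π} ∫_{0}^{3} (23exp(-r^2)) · r dr dθ.

Inner integral (in r): ∫_{0}^{3} (23exp(-r^2)) · r dr = 23/2 - 23exp(-9)/2.

Outer integral (in θ): ∫_{0}^{2π} (23/2 - 23exp(-9)/2) dθ = -23π exp(-9) + 23π.

Therefore ∬_D (23exp(-x^2 - y^2)) dA = -23π exp(-9) + 23π.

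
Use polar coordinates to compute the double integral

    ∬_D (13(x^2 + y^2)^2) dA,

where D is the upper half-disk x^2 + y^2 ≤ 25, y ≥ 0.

The region D is 0 ≤ r ≤ 5, 0 ≤ θ ≤ π in polar coordinates, where x = r cos(θ), y = r sin(θ), and dA = r dr dθ.

Under the substitution, the integrand becomes 13r^4, so

    ∬_D (13(x^2 + y^2)^2) dA = ∫_{0}^{π} ∫_{0}^{5} (13r^4) · r dr dθ.

Inner integral (in r): ∫_{0}^{5} (13r^4) · r dr = 203125/6.

Outer integral (in θ): ∫_{0}^{π} (203125/6) dθ = 203125π/6.

Therefore ∬_D (13(x^2 + y^2)^2) dA = 203125π/6.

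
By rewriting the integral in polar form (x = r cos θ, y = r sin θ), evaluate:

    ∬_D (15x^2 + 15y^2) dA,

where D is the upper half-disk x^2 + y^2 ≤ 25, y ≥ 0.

The region D is 0 ≤ r ≤ 5, 0 ≤ θ ≤ π in polar coordinates, where x = r cos(θ), y = r sin(θ), and dA = r dr dθ.

Under the substitution, the integrand becomes 15r^2, so

    ∬_D (15x^2 + 15y^2) dA = ∫_{0}^{π} ∫_{0}^{5} (15r^2) · r dr dθ.

Inner integral (in r): ∫_{0}^{5} (15r^2) · r dr = 9375/4.

Outer integral (in θ): ∫_{0}^{π} (9375/4) dθ = 9375π/4.

Therefore ∬_D (15x^2 + 15y^2) dA = 9375π/4.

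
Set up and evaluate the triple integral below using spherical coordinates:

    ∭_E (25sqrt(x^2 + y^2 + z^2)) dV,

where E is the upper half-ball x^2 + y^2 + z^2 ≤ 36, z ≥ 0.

In spherical coordinates, x = ρ sin(φ) cos(θ), y = ρ sin(φ) sin(θ), z = ρ cos(φ), and dV = ρ^2 sin(φ) dρ dφ dθ.

The integrand becomes 25ρ, so

    ∭_E (25sqrt(x^2 + y^2 + z^2)) dV = ∫_{0}^{2π} ∫_{0}^{π/2} ∫_{0}^{6} (25ρ) · ρ^2 sin(φ) dρ dφ dθ.

Inner (ρ): 8100sin(φ).
Middle (φ): 8100.
Outer (θ): 16200π.

Therefore the triple integral equals 16200π.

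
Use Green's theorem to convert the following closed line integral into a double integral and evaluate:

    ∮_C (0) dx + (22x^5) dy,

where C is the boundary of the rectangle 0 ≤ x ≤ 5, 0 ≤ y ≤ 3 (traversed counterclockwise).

Green's theorem converts the closed line integral into a double integral over the enclosed region D:

    ∮_C P dx + Q dy = ∬_D (∂Q/∂x - ∂P/∂y) dA.

Here P = 0, Q = 22x^5, so

    ∂Q/∂x = 110x^4,    ∂P/∂y = 0,
    ∂Q/∂x - ∂P/∂y = 110x^4.

D is the region 0 ≤ x ≤ 5, 0 ≤ y ≤ 3. Evaluating the double integral:

    ∬_D (110x^4) dA = ∫_0^{5} ∫_0^{3} (110x^4) dy dx.

Inner (y from 0 to 3): 330x^4.
Outer (x from 0 to 5): 206250.

Therefore ∮_C P dx + Q dy = 206250.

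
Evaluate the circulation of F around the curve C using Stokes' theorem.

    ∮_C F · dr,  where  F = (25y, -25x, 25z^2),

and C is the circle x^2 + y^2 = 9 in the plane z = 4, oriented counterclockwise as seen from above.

Let S be the flat disk x^2 + y^2 ≤ 9 in the plane z = 4, with upward unit normal n̂ = ẑ. By Stokes' theorem,

    ∮_C F · dr = ∬_S (∇ × F) · n̂ dS = ∬_D (curl F)_z dA,

where D is the disk x^2 + y^2 ≤ 9.

Compute the curl of F = (25y, -25x, 25z^2):
    (∇ × F)_x = ∂F_z/∂y - ∂F_y/∂z = 0,
    (∇ × F)_y = ∂F_x/∂z - ∂F_z/∂x = 0,
    (∇ × F)_z = ∂F_y/∂x - ∂F_x/∂y = -50.

On z = 4, (curl F)_z = -50.

Convert to polar (x = r cos θ, y = r sin θ, dA = r dr dθ); the integrand becomes -50, so

    ∬_D (curl F)_z dA = ∫_0^{2π} ∫_0^{3} (-50) · r dr dθ.

Inner (r from 0 to 3): -225.
Outer (θ from 0 to 2π): -450π.

Therefore ∮_C F · dr = -450π.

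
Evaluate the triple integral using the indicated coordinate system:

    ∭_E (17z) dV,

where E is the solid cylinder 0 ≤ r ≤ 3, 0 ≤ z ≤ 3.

In cylindrical coordinates, x = r cos(θ), y = r sin(θ), z = z, and dV = r dr dθ dz.

The integrand becomes 17z, so

    ∭_E (17z) dV = ∫_{0}^{2π} ∫_{0}^{3} ∫_{0}^{3} (17z) · r dz dr dθ.

Inner (z): 153r/2.
Middle (r from 0 to 3): 1377/4.
Outer (θ): 1377π/2.

Therefore the triple integral equals 1377π/2.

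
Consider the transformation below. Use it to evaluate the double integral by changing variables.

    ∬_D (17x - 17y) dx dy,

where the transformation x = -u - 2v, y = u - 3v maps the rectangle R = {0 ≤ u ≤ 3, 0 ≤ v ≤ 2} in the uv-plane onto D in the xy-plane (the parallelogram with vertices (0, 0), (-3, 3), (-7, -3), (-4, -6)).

Compute the Jacobian determinant of (x, y) with respect to (u, v):

    ∂(x,y)/∂(u,v) = | -1  -2 | = (-1)(-3) - (-2)(1) = 5.
                   | 1  -3 |

Its absolute value is |J| = 5 (the area scaling factor).

Substituting x = -u - 2v, y = u - 3v into the integrand,

    17x - 17y → -34u + 17v,

so the integral becomes

    ∬_R (-34u + 17v) · |J| du dv = ∫_0^3 ∫_0^2 (-170u + 85v) dv du.

Inner (v): 170 - 340u.
Outer (u): -1020.

Therefore ∬_D (17x - 17y) dx dy = -1020.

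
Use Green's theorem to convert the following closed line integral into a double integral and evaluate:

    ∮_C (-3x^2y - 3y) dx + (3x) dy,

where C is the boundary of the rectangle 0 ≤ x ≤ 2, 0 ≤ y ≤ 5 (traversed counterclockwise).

Green's theorem converts the closed line integral into a double integral over the enclosed region D:

    ∮_C P dx + Q dy = ∬_D (∂Q/∂x - ∂P/∂y) dA.

Here P = -3x^2y - 3y, Q = 3x, so

    ∂Q/∂x = 3,    ∂P/∂y = -3x^2 - 3,
    ∂Q/∂x - ∂P/∂y = 3x^2 + 6.

D is the region 0 ≤ x ≤ 2, 0 ≤ y ≤ 5. Evaluating the double integral:

    ∬_D (3x^2 + 6) dA = ∫_0^{2} ∫_0^{5} (3x^2 + 6) dy dx.

Inner (y from 0 to 5): 15x^2 + 30.
Outer (x from 0 to 2): 100.

Therefore ∮_C P dx + Q dy = 100.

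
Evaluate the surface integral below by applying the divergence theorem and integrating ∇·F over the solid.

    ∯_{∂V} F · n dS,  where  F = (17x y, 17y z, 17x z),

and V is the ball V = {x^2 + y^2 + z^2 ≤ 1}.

By the divergence theorem,

    ∯_{∂V} F · n dS = ∭_V (∇ · F) dV.

Compute the divergence:
    ∇ · F = ∂F_x/∂x + ∂F_y/∂y + ∂F_z/∂z = 17y + 17z + 17x = 17x + 17y + 17z.

In spherical coordinates, x = ρ sin(φ) cos(θ), y = ρ sin(φ) sin(θ), z = ρ cos(φ), dV = ρ^2 sin(φ) dρ dφ dθ, with 0 ≤ ρ ≤ 1, 0 ≤ φ ≤ π, 0 ≤ θ ≤ 2π.

The integrand, after substitution and multiplying by the volume element, becomes (17ρ (sqrt(2)sin(φ)sin(θ + π/4) + cos(φ))) · ρ^2 sin(φ), so

    ∭_V (∇·F) dV = ∫_0^{2π} ∫_0^{π} ∫_0^{1} (17ρ (sqrt(2)sin(φ)sin(θ + π/4) + cos(φ))) · ρ^2 sin(φ) dρ dφ dθ.

Inner (ρ from 0 to 1): 17(sqrt(2)sin(φ)sin(θ + π/4) + cos(φ))sin(φ)/4.
Middle (φ from 0 to π): 17sqrt(2)π sin(θ + π/4)/8.
Outer (θ from 0 to 2π): 0.

Therefore ∯_{∂V} F · n dS = 0.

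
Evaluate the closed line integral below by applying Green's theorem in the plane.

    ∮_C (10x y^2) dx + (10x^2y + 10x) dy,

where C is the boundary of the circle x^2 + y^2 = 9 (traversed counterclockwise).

Green's theorem converts the closed line integral into a double integral over the enclosed region D:

    ∮_C P dx + Q dy = ∬_D (∂Q/∂x - ∂P/∂y) dA.

Here P = 10x y^2, Q = 10x^2y + 10x, so

    ∂Q/∂x = 20x y + 10,    ∂P/∂y = 20x y,
    ∂Q/∂x - ∂P/∂y = 10.

D is the region x^2 + y^2 ≤ 9. Evaluating the double integral:

In polar coordinates (x = r cos θ, y = r sin θ, dA = r dr dθ) the integrand becomes 10, so

    ∬_D (10) dA = ∫_0^{2π} ∫_0^{3} (10) · r dr dθ.

Inner (r from 0 to 3): 45.
Outer (θ from 0 to 2π): 90π.

Therefore ∮_C P dx + Q dy = 90π.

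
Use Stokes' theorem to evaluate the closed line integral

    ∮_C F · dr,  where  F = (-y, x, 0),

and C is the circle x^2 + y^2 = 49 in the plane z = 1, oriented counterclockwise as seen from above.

Let S be the flat disk x^2 + y^2 ≤ 49 in the plane z = 1, with upward unit normal n̂ = ẑ. By Stokes' theorem,

    ∮_C F · dr = ∬_S (∇ × F) · n̂ dS = ∬_D (curl F)_z dA,

where D is the disk x^2 + y^2 ≤ 49.

Compute the curl of F = (-y, x, 0):
    (∇ × F)_x = ∂F_z/∂y - ∂F_y/∂z = 0,
    (∇ × F)_y = ∂F_x/∂z - ∂F_z/∂x = 0,
    (∇ × F)_z = ∂F_y/∂x - ∂F_x/∂y = 2.

On z = 1, (curl F)_z = 2.

Convert to polar (x = r cos θ, y = r sin θ, dA = r dr dθ); the integrand becomes 2, so

    ∬_D (curl F)_z dA = ∫_0^{2π} ∫_0^{7} (2) · r dr dθ.

Inner (r from 0 to 7): 49.
Outer (θ from 0 to 2π): 98π.

Therefore ∮_C F · dr = 98π.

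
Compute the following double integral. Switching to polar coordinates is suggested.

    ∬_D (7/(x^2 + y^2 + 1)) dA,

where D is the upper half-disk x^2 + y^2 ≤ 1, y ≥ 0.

The region D is 0 ≤ r ≤ 1, 0 ≤ θ ≤ π in polar coordinates, where x = r cos(θ), y = r sin(θ), and dA = r dr dθ.

Under the substitution, the integrand becomes 7/(r^2 + 1), so

    ∬_D (7/(x^2 + y^2 + 1)) dA = ∫_{0}^{π} ∫_{0}^{1} (7/(r^2 + 1)) · r dr dθ.

Inner integral (in r): ∫_{0}^{1} (7/(r^2 + 1)) · r dr = 7log(2)/2.

Outer integral (in θ): ∫_{0}^{π} (7log(2)/2) dθ = 7π log(2)/2.

Therefore ∬_D (7/(x^2 + y^2 + 1)) dA = 7π log(2)/2.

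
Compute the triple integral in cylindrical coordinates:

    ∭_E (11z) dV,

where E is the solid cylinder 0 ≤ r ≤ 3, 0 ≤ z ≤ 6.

In cylindrical coordinates, x = r cos(θ), y = r sin(θ), z = z, and dV = r dr dθ dz.

The integrand becomes 11z, so

    ∭_E (11z) dV = ∫_{0}^{2π} ∫_{0}^{3} ∫_{0}^{6} (11z) · r dz dr dθ.

Inner (z): 198r.
Middle (r from 0 to 3): 891.
Outer (θ): 1782π.

Therefore the triple integral equals 1782π.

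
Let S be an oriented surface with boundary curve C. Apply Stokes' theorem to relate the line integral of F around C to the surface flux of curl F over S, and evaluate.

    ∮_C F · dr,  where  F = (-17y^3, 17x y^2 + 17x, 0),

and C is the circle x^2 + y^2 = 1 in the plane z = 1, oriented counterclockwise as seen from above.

Let S be the flat disk x^2 + y^2 ≤ 1 in the plane z = 1, with upward unit normal n̂ = ẑ. By Stokes' theorem,

    ∮_C F · dr = ∬_S (∇ × F) · n̂ dS = ∬_D (curl F)_z dA,

where D is the disk x^2 + y^2 ≤ 1.

Compute the curl of F = (-17y^3, 17x y^2 + 17x, 0):
    (∇ × F)_x = ∂F_z/∂y - ∂F_y/∂z = 0,
    (∇ × F)_y = ∂F_x/∂z - ∂F_z/∂x = 0,
    (∇ × F)_z = ∂F_y/∂x - ∂F_x/∂y = 68y^2 + 17.

On z = 1, (curl F)_z = 68y^2 + 17.

Convert to polar (x = r cos θ, y = r sin θ, dA = r dr dθ); the integrand becomes 68r^2sin(θ)^2 + 17, so

    ∬_D (curl F)_z dA = ∫_0^{2π} ∫_0^{1} (68r^2sin(θ)^2 + 17) · r dr dθ.

Inner (r from 0 to 1): 17sin(θ)^2 + 17/2.
Outer (θ from 0 to 2π): 34π.

Therefore ∮_C F · dr = 34π.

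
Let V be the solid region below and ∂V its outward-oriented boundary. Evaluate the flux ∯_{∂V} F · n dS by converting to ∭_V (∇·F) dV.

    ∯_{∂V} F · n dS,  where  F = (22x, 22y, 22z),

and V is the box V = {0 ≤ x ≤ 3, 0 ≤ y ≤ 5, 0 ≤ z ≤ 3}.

By the divergence theorem,

    ∯_{∂V} F · n dS = ∭_V (∇ · F) dV.

Compute the divergence:
    ∇ · F = ∂F_x/∂x + ∂F_y/∂y + ∂F_z/∂z = 22 + 22 + 22 = 66.

V is a rectangular box, so dV = dx dy dz with 0 ≤ x ≤ 3, 0 ≤ y ≤ 5, 0 ≤ z ≤ 3.

Integrate (66) over V as an iterated integral:

    ∭_V (∇·F) dV = ∫_0^{3} ∫_0^{5} ∫_0^{3} (66) dz dy dx.

Inner (z from 0 to 3): 198.
Middle (y from 0 to 5): 990.
Outer (x from 0 to 3): 2970.

Therefore ∯_{∂V} F · n dS = 2970.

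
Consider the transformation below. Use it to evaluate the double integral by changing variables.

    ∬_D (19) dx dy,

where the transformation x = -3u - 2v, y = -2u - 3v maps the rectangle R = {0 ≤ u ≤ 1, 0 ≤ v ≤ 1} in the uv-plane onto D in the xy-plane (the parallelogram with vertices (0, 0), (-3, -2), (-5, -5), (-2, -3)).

Compute the Jacobian determinant of (x, y) with respect to (u, v):

    ∂(x,y)/∂(u,v) = | -3  -2 | = (-3)(-3) - (-2)(-2) = 5.
                   | -2  -3 |

Its absolute value is |J| = 5 (the area scaling factor).

Substituting x = -3u - 2v, y = -2u - 3v into the integrand,

    19 → 19,

so the integral becomes

    ∬_R (19) · |J| du dv = ∫_0^1 ∫_0^1 (95) dv du.

Inner (v): 95.
Outer (u): 95.

Therefore ∬_D (19) dx dy = 95.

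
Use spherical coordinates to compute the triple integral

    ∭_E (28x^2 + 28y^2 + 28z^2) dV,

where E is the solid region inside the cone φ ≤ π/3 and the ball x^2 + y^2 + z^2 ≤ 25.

In spherical coordinates, x = ρ sin(φ) cos(θ), y = ρ sin(φ) sin(θ), z = ρ cos(φ), and dV = ρ^2 sin(φ) dρ dφ dθ.

The integrand becomes 28ρ^2, so

    ∭_E (28x^2 + 28y^2 + 28z^2) dV = ∫_{0}^{2π} ∫_{0}^{π/3} ∫_{0}^{5} (28ρ^2) · ρ^2 sin(φ) dρ dφ dθ.

Inner (ρ): 17500sin(φ).
Middle (φ): 8750.
Outer (θ): 17500π.

Therefore the triple integral equals 17500π.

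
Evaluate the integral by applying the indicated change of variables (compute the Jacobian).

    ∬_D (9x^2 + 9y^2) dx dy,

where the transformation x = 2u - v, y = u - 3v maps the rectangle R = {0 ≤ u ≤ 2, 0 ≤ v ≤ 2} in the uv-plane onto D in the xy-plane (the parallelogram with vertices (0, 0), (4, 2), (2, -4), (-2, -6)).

Compute the Jacobian determinant of (x, y) with respect to (u, v):

    ∂(x,y)/∂(u,v) = | 2  -1 | = (2)(-3) - (-1)(1) = -5.
                   | 1  -3 |

Its absolute value is |J| = 5 (the area scaling factor).

Substituting x = 2u - v, y = u - 3v into the integrand,

    9x^2 + 9y^2 → 45u^2 - 90u v + 90v^2,

so the integral becomes

    ∬_R (45u^2 - 90u v + 90v^2) · |J| du dv = ∫_0^2 ∫_0^2 (225u^2 - 450u v + 450v^2) dv du.

Inner (v): 450u^2 - 900u + 1200.
Outer (u): 1800.

Therefore ∬_D (9x^2 + 9y^2) dx dy = 1800.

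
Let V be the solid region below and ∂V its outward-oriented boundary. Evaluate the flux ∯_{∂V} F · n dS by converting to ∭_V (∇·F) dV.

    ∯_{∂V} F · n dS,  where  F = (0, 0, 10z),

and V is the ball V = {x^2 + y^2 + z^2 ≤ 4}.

By the divergence theorem,

    ∯_{∂V} F · n dS = ∭_V (∇ · F) dV.

Compute the divergence:
    ∇ · F = ∂F_x/∂x + ∂F_y/∂y + ∂F_z/∂z = 0 + 0 + 10 = 10.

In spherical coordinates, x = ρ sin(φ) cos(θ), y = ρ sin(φ) sin(θ), z = ρ cos(φ), dV = ρ^2 sin(φ) dρ dφ dθ, with 0 ≤ ρ ≤ 2, 0 ≤ φ ≤ π, 0 ≤ θ ≤ 2π.

The integrand, after substitution and multiplying by the volume element, becomes (10) · ρ^2 sin(φ), so

    ∭_V (∇·F) dV = ∫_0^{2π} ∫_0^{π} ∫_0^{2} (10) · ρ^2 sin(φ) dρ dφ dθ.

Inner (ρ from 0 to 2): 80sin(φ)/3.
Middle (φ from 0 to π): 160/3.
Outer (θ from 0 to 2π): 320π/3.

Therefore ∯_{∂V} F · n dS = 320π/3.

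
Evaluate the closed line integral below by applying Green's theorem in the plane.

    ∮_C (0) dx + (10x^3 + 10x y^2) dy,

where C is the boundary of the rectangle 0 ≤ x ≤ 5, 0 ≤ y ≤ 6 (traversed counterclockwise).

Green's theorem converts the closed line integral into a double integral over the enclosed region D:

    ∮_C P dx + Q dy = ∬_D (∂Q/∂x - ∂P/∂y) dA.

Here P = 0, Q = 10x^3 + 10x y^2, so

    ∂Q/∂x = 30x^2 + 10y^2,    ∂P/∂y = 0,
    ∂Q/∂x - ∂P/∂y = 30x^2 + 10y^2.

D is the region 0 ≤ x ≤ 5, 0 ≤ y ≤ 6. Evaluating the double integral:

    ∬_D (30x^2 + 10y^2) dA = ∫_0^{5} ∫_0^{6} (30x^2 + 10y^2) dy dx.

Inner (y from 0 to 6): 180x^2 + 720.
Outer (x from 0 to 5): 11100.

Therefore ∮_C P dx + Q dy = 11100.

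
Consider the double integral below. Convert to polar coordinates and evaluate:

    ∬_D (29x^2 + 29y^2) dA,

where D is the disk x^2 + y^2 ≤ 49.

The region D is 0 ≤ r ≤ 7, 0 ≤ θ ≤ 2π in polar coordinates, where x = r cos(θ), y = r sin(θ), and dA = r dr dθ.

Under the substitution, the integrand becomes 29r^2, so

    ∬_D (29x^2 + 29y^2) dA = ∫_{0}^{2π} ∫_{0}^{7} (29r^2) · r dr dθ.

Inner integral (in r): ∫_{0}^{7} (29r^2) · r dr = 69629/4.

Outer integral (in θ): ∫_{0}^{2π} (69629/4) dθ = 69629π/2.

Therefore ∬_D (29x^2 + 29y^2) dA = 69629π/2.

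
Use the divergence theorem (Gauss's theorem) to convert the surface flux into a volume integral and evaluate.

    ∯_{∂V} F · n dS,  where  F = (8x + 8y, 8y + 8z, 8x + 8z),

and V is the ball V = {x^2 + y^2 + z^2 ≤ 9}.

By the divergence theorem,

    ∯_{∂V} F · n dS = ∭_V (∇ · F) dV.

Compute the divergence:
    ∇ · F = ∂F_x/∂x + ∂F_y/∂y + ∂F_z/∂z = 8 + 8 + 8 = 24.

In spherical coordinates, x = ρ sin(φ) cos(θ), y = ρ sin(φ) sin(θ), z = ρ cos(φ), dV = ρ^2 sin(φ) dρ dφ dθ, with 0 ≤ ρ ≤ 3, 0 ≤ φ ≤ π, 0 ≤ θ ≤ 2π.

The integrand, after substitution and multiplying by the volume element, becomes (24) · ρ^2 sin(φ), so

    ∭_V (∇·F) dV = ∫_0^{2π} ∫_0^{π} ∫_0^{3} (24) · ρ^2 sin(φ) dρ dφ dθ.

Inner (ρ from 0 to 3): 216sin(φ).
Middle (φ from 0 to π): 432.
Outer (θ from 0 to 2π): 864π.

Therefore ∯_{∂V} F · n dS = 864π.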